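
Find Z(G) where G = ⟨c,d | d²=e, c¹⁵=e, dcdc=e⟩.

An element z ∈ Z(G) iff z commutes with every generator.
For example e is central: e·c = c = c·e; e·d = d = d·e.
Whereas c ∉ Z(G) since c·d = cd ≠ c¹⁴d = d·c.
Checking each of the 30 elements this way gives Z(G) = {e}, of order 1.

Answer: {e}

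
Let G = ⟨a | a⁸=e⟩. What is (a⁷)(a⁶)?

Compute (a⁷) · (a⁶) by multiplying left to right and reducing via the relations at each step:
  (a⁷) · a⁶ = a⁵

Answer: a⁵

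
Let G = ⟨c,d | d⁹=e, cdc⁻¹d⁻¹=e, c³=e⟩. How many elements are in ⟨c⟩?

|⟨c⟩| equals the order of c. Compute successive powers until reaching e:
  c¹ = c, c² = c², c³ = e.
The smallest positive k with cᵏ = e is 3, so |⟨c⟩| = 3.

Answer: 3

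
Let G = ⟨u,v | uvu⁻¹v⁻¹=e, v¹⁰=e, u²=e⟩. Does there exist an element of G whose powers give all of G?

|G| = 20, but the maximum element order in G is 10 < 20. No single element generates all of G, so G is not cyclic.

Answer: No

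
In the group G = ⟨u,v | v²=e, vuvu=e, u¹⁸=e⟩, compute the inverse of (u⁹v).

The order of (u⁹v) is 2 (smallest k with (u⁹v)ᵏ = e), so (u⁹v)⁻¹ = (u⁹v)¹ = u⁹v.
Check: (u⁹v) · (u⁹v) → (u⁹v) · u⁹ = v;   v · v = e, giving e as required.

Answer: u⁹v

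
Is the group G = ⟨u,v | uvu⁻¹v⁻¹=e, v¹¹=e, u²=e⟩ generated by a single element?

|G| = 22. The element uv has order 22 (its powers give 22 distinct elements), so ⟨uv⟩ = G and G is cyclic.

Answer: Yes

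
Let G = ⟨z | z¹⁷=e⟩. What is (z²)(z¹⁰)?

Compute (z²) · (z¹⁰) by multiplying left to right and reducing via the relations at each step:
  (z²) · z¹⁰ = z¹²

Answer: z¹²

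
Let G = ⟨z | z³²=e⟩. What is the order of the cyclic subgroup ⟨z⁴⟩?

|⟨z⁴⟩| equals the order of z⁴. Compute successive powers until reaching e:
  (z⁴)¹ = z⁴, (z⁴)² = z⁸, (z⁴)³ = z¹², (z⁴)⁴ = z¹⁶, (z⁴)⁵ = z²⁰, (z⁴)⁶ = z²⁴, (z⁴)⁷ = z²⁸, (z⁴)⁸ = e.
The smallest positive k with (z⁴)ᵏ = e is 8, so |⟨z⁴⟩| = 8.

Answer: 8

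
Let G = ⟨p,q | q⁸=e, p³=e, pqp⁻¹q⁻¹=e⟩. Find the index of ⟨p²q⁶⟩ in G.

First find ord(p²q⁶) by computing successive powers:
  (p²q⁶)¹ = p²q⁶, (p²q⁶)² = pq⁴, (p²q⁶)³ = q², (p²q⁶)⁴ = p², (p²q⁶)⁵ = pq⁶, (p²q⁶)⁶ = q⁴, (p²q⁶)⁷ = p²q², (p²q⁶)⁸ = p, (p²q⁶)⁹ = q⁶, (p²q⁶)¹⁰ = p²q⁴, (p²q⁶)¹¹ = pq², (p²q⁶)¹² = e.
So |⟨p²q⁶⟩| = ord(p²q⁶) = 12. With |G| = 24, by Lagrange [G : ⟨p²q⁶⟩] = 24/12 = 2.

Answer: 2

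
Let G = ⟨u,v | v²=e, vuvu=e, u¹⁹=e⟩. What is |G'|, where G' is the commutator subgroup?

G' = [G, G] is generated by all commutators. The generator-pair commutators are: [u, v] = u².
The subgroup they normally generate is {e, u, u², u³, u⁴, u⁵, u⁶, u⁷, u⁸, u⁹, u¹⁰, u¹¹, u¹², u¹³, u¹⁴, u¹⁵, u¹⁶, u¹⁷, u¹⁸}, of order 19.
Check: |G/G'| = 38/19 = 2 is the order of the abelianisation.

Answer: 19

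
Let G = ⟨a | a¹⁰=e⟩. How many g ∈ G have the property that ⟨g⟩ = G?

G is cyclic of order 10. An element generates G iff its order is 10, and a cyclic group of order 10 has exactly φ(10) = 4 such elements.

Answer: 4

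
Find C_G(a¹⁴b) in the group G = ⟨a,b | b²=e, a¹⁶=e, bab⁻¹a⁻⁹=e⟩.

⟨a¹⁴b⟩ ⊆ C_G(a¹⁴b) since powers of a¹⁴b commute with a¹⁴b; so |C_G(a¹⁴b)| ≥ |⟨a¹⁴b⟩| = 8.
By orbit–stabilizer, |C_G(a¹⁴b)| = |G| / |conj. class of a¹⁴b| = 32 / 2 = 16.
The 16 elements commuting with a¹⁴b are {e, a², a⁴, a⁶, a⁸, a¹⁰, a¹², a¹⁴, b, a¹⁰b, a²b, a¹²b, a⁴b, a¹⁴b, a⁶b, a⁸b}.

Answer: {e, a², a⁴, a⁶, a⁸, a¹⁰, a¹², a¹⁴, b, a¹⁰b, a²b, a¹²b, a⁴b, a¹⁴b, a⁶b, a⁸b}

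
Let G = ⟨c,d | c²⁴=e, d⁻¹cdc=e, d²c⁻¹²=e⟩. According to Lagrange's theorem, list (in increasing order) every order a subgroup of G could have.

|G| = 48 = 2⁴ · 3. By Lagrange's theorem the order of any subgroup divides 48; the divisors of 48 are 1, 2, 3, 4, 6, 8, 12, 16, 24, 48.

Answer: 1, 2, 3, 4, 6, 8, 12, 16, 24, 48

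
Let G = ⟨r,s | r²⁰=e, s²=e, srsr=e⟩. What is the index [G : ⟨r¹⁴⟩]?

First find ord(r¹⁴) by computing successive powers:
  (r¹⁴)¹ = r¹⁴, (r¹⁴)² = r⁸, (r¹⁴)³ = r², (r¹⁴)⁴ = r¹⁶, (r¹⁴)⁵ = r¹⁰, (r¹⁴)⁶ = r⁴, (r¹⁴)⁷ = r¹⁸, (r¹⁴)⁸ = r¹², (r¹⁴)⁹ = r⁶, (r¹⁴)¹⁰ = e.
So |⟨r¹⁴⟩| = ord(r¹⁴) = 10. With |G| = 40, by Lagrange [G : ⟨r¹⁴⟩] = 40/10 = 4.

Answer: 4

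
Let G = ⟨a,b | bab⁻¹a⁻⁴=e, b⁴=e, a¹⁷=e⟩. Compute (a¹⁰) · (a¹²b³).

Compute (a¹⁰) · (a¹²b³) by multiplying left to right and reducing via the relations at each step:
  (a¹⁰) · a¹² = a⁵
  (a⁵) · b³ = a⁵b³

Answer: a⁵b³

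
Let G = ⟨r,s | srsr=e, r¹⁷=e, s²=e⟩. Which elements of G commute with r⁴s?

⟨r⁴s⟩ ⊆ C_G(r⁴s) since powers of r⁴s commute with r⁴s; so |C_G(r⁴s)| ≥ |⟨r⁴s⟩| = 2.
By orbit–stabilizer, |C_G(r⁴s)| = |G| / |conj. class of r⁴s| = 34 / 17 = 2.
The 2 elements commuting with r⁴s are {e, r⁴s}.

Answer: {e, r⁴s}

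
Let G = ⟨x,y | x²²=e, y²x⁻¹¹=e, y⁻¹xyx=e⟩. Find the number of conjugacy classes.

The conjugacy classes (representative and size) are:
  [e] (size 1), [x²¹] (size 2), [x²] (size 2), [x³] (size 2), [x¹⁸] (size 2), [x¹⁷] (size 2), [x⁶] (size 2), [x⁷] (size 2), [x⁸] (size 2), [x¹³] (size 2), [x¹²] (size 2), [x¹¹] (size 1), [x¹⁰y] (size 11), [x⁷y] (size 11).
Class equation: 1 + 2 + 2 + 2 + 2 + 2 + 2 + 2 + 2 + 2 + 2 + 1 + 11 + 11 = 44 = |G|. So G has 14 conjugacy classes.

Answer: 14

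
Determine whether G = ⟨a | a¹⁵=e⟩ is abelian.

G has a single generator, so G is cyclic and hence abelian.

Answer: Yes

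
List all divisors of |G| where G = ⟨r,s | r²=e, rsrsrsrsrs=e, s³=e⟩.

|G| = 60 = 2² · 3 · 5. By Lagrange's theorem the order of any subgroup divides 60; the divisors of 60 are 1, 2, 3, 4, 5, 6, 10, 12, 15, 20, 30, 60.

Answer: 1, 2, 3, 4, 5, 6, 10, 12, 15, 20, 30, 60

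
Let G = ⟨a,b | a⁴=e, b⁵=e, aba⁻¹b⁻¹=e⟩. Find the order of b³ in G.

Compute successive powers until reaching e:
  (b³)¹ = b³, (b³)² = b, (b³)³ = b⁴, (b³)⁴ = b², (b³)⁵ = e.
The smallest positive k with (b³)ᵏ = e is 5.

Answer: 5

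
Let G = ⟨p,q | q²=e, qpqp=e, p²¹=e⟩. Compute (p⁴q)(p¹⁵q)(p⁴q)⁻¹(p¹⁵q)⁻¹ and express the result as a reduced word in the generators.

[(p⁴q), (p¹⁵q)] = (p⁴q)·(p¹⁵q)·(p⁴q)⁻¹·(p¹⁵q)⁻¹.
  (p⁴q) · (p¹⁵q) = p¹⁰
  (p¹⁰) · (p⁴q) = p¹⁴q
  (p¹⁴q) · (p¹⁵q) = p²⁰

Answer: p²⁰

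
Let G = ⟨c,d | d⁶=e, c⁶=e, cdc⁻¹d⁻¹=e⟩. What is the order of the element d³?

Compute successive powers until reaching e:
  (d³)¹ = d³, (d³)² = e.
The smallest positive k with (d³)ᵏ = e is 2.

Answer: 2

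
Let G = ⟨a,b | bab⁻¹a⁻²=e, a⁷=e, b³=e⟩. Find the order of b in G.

Compute successive powers until reaching e:
  b¹ = b, b² = b², b³ = e.
The smallest positive k with bᵏ = e is 3.

Answer: 3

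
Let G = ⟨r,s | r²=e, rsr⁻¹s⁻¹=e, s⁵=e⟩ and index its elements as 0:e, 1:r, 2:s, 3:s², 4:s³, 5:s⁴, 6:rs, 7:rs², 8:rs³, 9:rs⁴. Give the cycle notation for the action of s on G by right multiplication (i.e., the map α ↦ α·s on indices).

(0 2 3 4 5)(1 6 7 8 9)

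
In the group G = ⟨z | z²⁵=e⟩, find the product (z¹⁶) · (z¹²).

Compute (z¹⁶) · (z¹²) by multiplying left to right and reducing via the relations at each step:
  (z¹⁶) · z¹² = z³

Answer: z³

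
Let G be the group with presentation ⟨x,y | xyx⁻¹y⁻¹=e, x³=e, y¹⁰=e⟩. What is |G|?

Enumerate words in the generators, reducing via the relations: the distinct elements are
  {e, x, y, xy, x², y², y³, y⁴, y⁵, y⁶, y⁷, y⁸, y⁹, xy², xy³, xy⁴, xy⁵, xy⁶, xy⁷, xy⁸, xy⁹, x²y, x²y², x²y³, x²y⁴, x²y⁵, x²y⁶, x²y⁷, x²y⁸, x²y⁹}.
No further products give new elements, so |G| = 30.

Answer: 30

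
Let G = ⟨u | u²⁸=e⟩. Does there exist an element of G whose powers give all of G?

|G| = 28. The element u has order 28 (its powers give 28 distinct elements), so ⟨u⟩ = G and G is cyclic.

Answer: Yes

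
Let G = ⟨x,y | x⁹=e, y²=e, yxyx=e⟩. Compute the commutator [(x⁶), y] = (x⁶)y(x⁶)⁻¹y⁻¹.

[(x⁶), y] = (x⁶)·y·(x⁶)⁻¹·y⁻¹.
  (x⁶) · y = x⁶y
  (x⁶y) · (x³) = x³y
  (x³y) · y = x³

Answer: x³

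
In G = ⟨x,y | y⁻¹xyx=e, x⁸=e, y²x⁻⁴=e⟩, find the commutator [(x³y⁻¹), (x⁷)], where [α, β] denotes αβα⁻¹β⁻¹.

[(x³y⁻¹), (x⁷)] = (x³y⁻¹)·(x⁷)·(x³y⁻¹)⁻¹·(x⁷)⁻¹.
  (x³y⁻¹) · (x⁷) = y
  y · (x³y) = x
  x · x = x²

Answer: x²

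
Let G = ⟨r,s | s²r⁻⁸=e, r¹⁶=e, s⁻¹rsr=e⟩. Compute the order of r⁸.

Compute successive powers until reaching e:
  (r⁸)¹ = r⁸, (r⁸)² = e.
The smallest positive k with (r⁸)ᵏ = e is 2.

Answer: 2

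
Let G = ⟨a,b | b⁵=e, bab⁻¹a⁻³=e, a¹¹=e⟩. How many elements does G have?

Enumerate words in the generators, reducing via the relations: the distinct elements are
  {a, b, e, ab, a², a³, a⁴, a⁵, a⁶, a⁷, a⁸, a⁹, b², b³, b⁴, ab², ab³, ab⁴, a²b, a³b, a¹⁰, a⁴b, a⁵b, a⁶b, a⁷b, a⁸b, a⁹b, a²b², a²b³, a²b⁴, a³b², a³b³, a³b⁴, a¹⁰b, a⁴b², a⁴b³, a⁴b⁴, a⁵b², a⁵b³, a⁵b⁴, a⁶b², a⁶b³, a⁶b⁴, a⁷b², a⁷b³, a⁷b⁴, a⁸b², a⁸b³, a⁸b⁴, a⁹b², a⁹b³, a⁹b⁴, a¹⁰b², a¹⁰b³, a¹⁰b⁴}.
No further products give new elements, so |G| = 55.

Answer: 55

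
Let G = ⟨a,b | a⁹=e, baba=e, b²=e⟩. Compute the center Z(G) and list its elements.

An element z ∈ Z(G) iff z commutes with every generator.
For example e is central: e·a = a = a·e; e·b = b = b·e.
Whereas a ∉ Z(G) since a·b = ab ≠ a⁸b = b·a.
Checking each of the 18 elements this way gives Z(G) = {e}, of order 1.

Answer: {e}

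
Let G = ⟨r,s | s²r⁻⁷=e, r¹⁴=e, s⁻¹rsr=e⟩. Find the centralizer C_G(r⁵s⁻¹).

⟨r⁵s⁻¹⟩ ⊆ C_G(r⁵s⁻¹) since powers of r⁵s⁻¹ commute with r⁵s⁻¹; so |C_G(r⁵s⁻¹)| ≥ |⟨r⁵s⁻¹⟩| = 4.
By orbit–stabilizer, |C_G(r⁵s⁻¹)| = |G| / |conj. class of r⁵s⁻¹| = 28 / 7 = 4.
The 4 elements commuting with r⁵s⁻¹ are {e, r⁷, r⁵s, r⁵s⁻¹}.

Answer: {e, r⁷, r⁵s, r⁵s⁻¹}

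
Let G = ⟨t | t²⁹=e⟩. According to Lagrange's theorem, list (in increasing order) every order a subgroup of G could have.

|G| = 29 = 29. By Lagrange's theorem the order of any subgroup divides 29; the divisors of 29 are 1, 29.

Answer: 1, 29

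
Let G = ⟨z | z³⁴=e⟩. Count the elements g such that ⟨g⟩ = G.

G is cyclic of order 34. An element generates G iff its order is 34, and a cyclic group of order 34 has exactly φ(34) = 16 such elements.

Answer: 16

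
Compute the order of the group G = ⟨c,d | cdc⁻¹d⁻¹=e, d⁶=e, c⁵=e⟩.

Enumerate words in the generators, reducing via the relations: the distinct elements are
  {c, d, e, cd, c², c³, c⁴, d², d³, d⁴, d⁵, cd², cd³, cd⁴, cd⁵, c²d, c³d, c⁴d, c²d², c²d³, c²d⁴, c²d⁵, c³d², c³d³, c³d⁴, c³d⁵, c⁴d², c⁴d³, c⁴d⁴, c⁴d⁵}.
No further products give new elements, so |G| = 30.

Answer: 30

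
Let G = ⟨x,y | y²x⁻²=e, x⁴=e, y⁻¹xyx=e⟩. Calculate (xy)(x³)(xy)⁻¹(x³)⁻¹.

[(xy), (x³)] = (xy)·(x³)·(xy)⁻¹·(x³)⁻¹.
  (xy) · (x³) = y⁻¹
  (y⁻¹) · (xy⁻¹) = x
  x · x = x²

Answer: x²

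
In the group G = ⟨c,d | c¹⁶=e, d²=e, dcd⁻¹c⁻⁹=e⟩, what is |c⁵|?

Compute successive powers until reaching e:
  (c⁵)¹ = c⁵, (c⁵)² = c¹⁰, (c⁵)³ = c¹⁵, (c⁵)⁴ = c⁴, (c⁵)⁵ = c⁹, (c⁵)⁶ = c¹⁴, (c⁵)⁷ = c³, (c⁵)⁸ = c⁸, (c⁵)⁹ = c¹³, (c⁵)¹⁰ = c², (c⁵)¹¹ = c⁷, (c⁵)¹² = c¹², (c⁵)¹³ = c, (c⁵)¹⁴ = c⁶, (c⁵)¹⁵ = c¹¹, (c⁵)¹⁶ = e.
The smallest positive k with (c⁵)ᵏ = e is 16.

Answer: 16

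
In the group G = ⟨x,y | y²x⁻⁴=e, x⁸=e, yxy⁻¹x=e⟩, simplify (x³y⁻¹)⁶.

Compute successive powers of (x³y⁻¹), reducing at each step:
  (x³y⁻¹)²: (x³y⁻¹) · x³ = y⁻¹;   (y⁻¹) · y⁻¹ = x⁴
  (x³y⁻¹)³: (x⁴) · x³ = x⁷;   (x⁷) · y⁻¹ = x³y
  (x³y⁻¹)⁴: (x³y) · x³ = y;   y · y⁻¹ = e
  (x³y⁻¹)⁵: e · x³ = x³;   (x³) · y⁻¹ = x³y⁻¹
  (x³y⁻¹)⁶: (x³y⁻¹) · x³ = y⁻¹;   (y⁻¹) · y⁻¹ = x⁴

Answer: x⁴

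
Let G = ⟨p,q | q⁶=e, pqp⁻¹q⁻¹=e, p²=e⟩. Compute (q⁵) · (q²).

Compute (q⁵) · (q²) by multiplying left to right and reducing via the relations at each step:
  (q⁵) · q² = q

Answer: q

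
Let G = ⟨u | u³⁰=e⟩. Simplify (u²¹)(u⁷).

Compute (u²¹) · (u⁷) by multiplying left to right and reducing via the relations at each step:
  (u²¹) · u⁷ = u²⁸

Answer: u²⁸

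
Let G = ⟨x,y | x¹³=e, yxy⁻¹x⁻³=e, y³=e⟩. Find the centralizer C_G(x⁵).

⟨x⁵⟩ ⊆ C_G(x⁵) since powers of x⁵ commute with x⁵; so |C_G(x⁵)| ≥ |⟨x⁵⟩| = 13.
By orbit–stabilizer, |C_G(x⁵)| = |G| / |conj. class of x⁵| = 39 / 3 = 13.
The 13 elements commuting with x⁵ are {e, x, x², x³, x⁴, x⁵, x⁶, x⁷, x⁸, x⁹, x¹⁰, x¹¹, x¹²}.

Answer: {e, x, x², x³, x⁴, x⁵, x⁶, x⁷, x⁸, x⁹, x¹⁰, x¹¹, x¹²}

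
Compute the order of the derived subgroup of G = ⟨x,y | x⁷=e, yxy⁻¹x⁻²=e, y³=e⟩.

G' = [G, G] is generated by all commutators. The generator-pair commutators are: [x, y] = x⁶.
The subgroup they normally generate is {e, x, x², x³, x⁴, x⁵, x⁶}, of order 7.
Check: |G/G'| = 21/7 = 3 is the order of the abelianisation.

Answer: 7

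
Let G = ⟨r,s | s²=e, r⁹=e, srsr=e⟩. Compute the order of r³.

Compute successive powers until reaching e:
  (r³)¹ = r³, (r³)² = r⁶, (r³)³ = e.
The smallest positive k with (r³)ᵏ = e is 3.

Answer: 3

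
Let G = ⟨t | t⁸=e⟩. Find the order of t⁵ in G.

Compute successive powers until reaching e:
  (t⁵)¹ = t⁵, (t⁵)² = t², (t⁵)³ = t⁷, (t⁵)⁴ = t⁴, (t⁵)⁵ = t, (t⁵)⁶ = t⁶, (t⁵)⁷ = t³, (t⁵)⁸ = e.
The smallest positive k with (t⁵)ᵏ = e is 8.

Answer: 8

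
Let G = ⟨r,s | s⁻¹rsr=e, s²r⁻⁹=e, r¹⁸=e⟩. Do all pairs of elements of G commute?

r·s = rs but s·r = r⁸s⁻¹, so r·s ≠ s·r and G is not abelian.

Answer: No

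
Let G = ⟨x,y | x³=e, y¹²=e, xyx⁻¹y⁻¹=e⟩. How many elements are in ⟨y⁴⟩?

|⟨y⁴⟩| equals the order of y⁴. Compute successive powers until reaching e:
  (y⁴)¹ = y⁴, (y⁴)² = y⁸, (y⁴)³ = e.
The smallest positive k with (y⁴)ᵏ = e is 3, so |⟨y⁴⟩| = 3.

Answer: 3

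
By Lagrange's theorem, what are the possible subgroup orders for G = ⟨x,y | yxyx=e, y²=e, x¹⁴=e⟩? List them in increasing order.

|G| = 28 = 2² · 7. By Lagrange's theorem the order of any subgroup divides 28; the divisors of 28 are 1, 2, 4, 7, 14, 28.

Answer: 1, 2, 4, 7, 14, 28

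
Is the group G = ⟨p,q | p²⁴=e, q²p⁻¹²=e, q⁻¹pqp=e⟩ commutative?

p·q = pq but q·p = p¹¹q⁻¹, so p·q ≠ q·p and G is not abelian.

Answer: No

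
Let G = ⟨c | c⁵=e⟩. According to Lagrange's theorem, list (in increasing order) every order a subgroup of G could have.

|G| = 5 = 5. By Lagrange's theorem the order of any subgroup divides 5; the divisors of 5 are 1, 5.

Answer: 1, 5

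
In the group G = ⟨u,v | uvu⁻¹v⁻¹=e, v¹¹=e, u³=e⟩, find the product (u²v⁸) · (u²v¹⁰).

Compute (u²v⁸) · (u²v¹⁰) by multiplying left to right and reducing via the relations at each step:
  (u²v⁸) · u² = uv⁸
  (uv⁸) · v¹⁰ = uv⁷

Answer: uv⁷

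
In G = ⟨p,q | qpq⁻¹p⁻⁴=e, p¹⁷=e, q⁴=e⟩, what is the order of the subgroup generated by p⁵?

|⟨p⁵⟩| equals the order of p⁵. Compute successive powers until reaching e:
  (p⁵)¹ = p⁵, (p⁵)² = p¹⁰, (p⁵)³ = p¹⁵, (p⁵)⁴ = p³, (p⁵)⁵ = p⁸, (p⁵)⁶ = p¹³, (p⁵)⁷ = p, (p⁵)⁸ = p⁶, (p⁵)⁹ = p¹¹, (p⁵)¹⁰ = p¹⁶, (p⁵)¹¹ = p⁴, (p⁵)¹² = p⁹, (p⁵)¹³ = p¹⁴, (p⁵)¹⁴ = p², (p⁵)¹⁵ = p⁷, (p⁵)¹⁶ = p¹², (p⁵)¹⁷ = e.
The smallest positive k with (p⁵)ᵏ = e is 17, so |⟨p⁵⟩| = 17.

Answer: 17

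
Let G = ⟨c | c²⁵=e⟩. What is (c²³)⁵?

Compute successive powers of (c²³), reducing at each step:
  (c²³)²: (c²³) · c²³ = c²¹
  (c²³)³: (c²¹) · c²³ = c¹⁹
  (c²³)⁴: (c¹⁹) · c²³ = c¹⁷
  (c²³)⁵: (c¹⁷) · c²³ = c¹⁵

Answer: c¹⁵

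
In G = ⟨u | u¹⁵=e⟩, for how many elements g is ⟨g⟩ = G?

G is cyclic of order 15. An element generates G iff its order is 15, and a cyclic group of order 15 has exactly φ(15) = 8 such elements.

Answer: 8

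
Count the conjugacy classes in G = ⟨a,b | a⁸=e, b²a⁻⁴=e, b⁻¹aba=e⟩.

The conjugacy classes (representative and size) are:
  [e] (size 1), [a⁷] (size 2), [a⁶] (size 2), [a³] (size 2), [a⁴] (size 1), [a²b⁻¹] (size 4), [a³b⁻¹] (size 4).
Class equation: 1 + 2 + 2 + 2 + 1 + 4 + 4 = 16 = |G|. So G has 7 conjugacy classes.

Answer: 7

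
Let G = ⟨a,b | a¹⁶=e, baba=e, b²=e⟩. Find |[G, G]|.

G' = [G, G] is generated by all commutators. The generator-pair commutators are: [a, b] = a².
The subgroup they normally generate is {e, a², a⁴, a⁶, a⁸, a¹⁰, a¹², a¹⁴}, of order 8.
Check: |G/G'| = 32/8 = 4 is the order of the abelianisation.

Answer: 8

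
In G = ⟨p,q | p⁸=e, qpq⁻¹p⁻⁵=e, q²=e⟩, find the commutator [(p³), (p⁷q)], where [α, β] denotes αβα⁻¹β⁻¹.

[(p³), (p⁷q)] = (p³)·(p⁷q)·(p³)⁻¹·(p⁷q)⁻¹.
  (p³) · (p⁷q) = p²q
  (p²q) · (p⁵) = p³q
  (p³q) · (p⁵q) = p⁴

Answer: p⁴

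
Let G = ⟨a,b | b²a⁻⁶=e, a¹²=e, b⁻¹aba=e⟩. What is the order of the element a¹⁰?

Compute successive powers until reaching e:
  (a¹⁰)¹ = a¹⁰, (a¹⁰)² = a⁸, (a¹⁰)³ = a⁶, (a¹⁰)⁴ = a⁴, (a¹⁰)⁵ = a², (a¹⁰)⁶ = e.
The smallest positive k with (a¹⁰)ᵏ = e is 6.

Answer: 6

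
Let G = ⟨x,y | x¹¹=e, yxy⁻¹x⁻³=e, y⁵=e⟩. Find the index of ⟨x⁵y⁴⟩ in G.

First find ord(x⁵y⁴) by computing successive powers:
  (x⁵y⁴)¹ = x⁵y⁴, (x⁵y⁴)² = x³y³, (x⁵y⁴)³ = x⁶y², (x⁵y⁴)⁴ = x⁷y, (x⁵y⁴)⁵ = e.
So |⟨x⁵y⁴⟩| = ord(x⁵y⁴) = 5. With |G| = 55, by Lagrange [G : ⟨x⁵y⁴⟩] = 55/5 = 11.

Answer: 11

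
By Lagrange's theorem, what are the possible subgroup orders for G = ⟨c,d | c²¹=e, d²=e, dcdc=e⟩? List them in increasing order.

|G| = 42 = 2 · 3 · 7. By Lagrange's theorem the order of any subgroup divides 42; the divisors of 42 are 1, 2, 3, 6, 7, 14, 21, 42.

Answer: 1, 2, 3, 6, 7, 14, 21, 42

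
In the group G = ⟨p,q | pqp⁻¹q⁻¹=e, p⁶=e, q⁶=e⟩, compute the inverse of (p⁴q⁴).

The order of (p⁴q⁴) is 3 (smallest k with (p⁴q⁴)ᵏ = e), so (p⁴q⁴)⁻¹ = (p⁴q⁴)² = p²q².
Check: (p⁴q⁴) · (p²q²) → (p⁴q⁴) · p² = q⁴;   (q⁴) · q² = e, giving e as required.

Answer: p²q²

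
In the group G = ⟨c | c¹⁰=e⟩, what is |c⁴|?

Compute successive powers until reaching e:
  (c⁴)¹ = c⁴, (c⁴)² = c⁸, (c⁴)³ = c², (c⁴)⁴ = c⁶, (c⁴)⁵ = e.
The smallest positive k with (c⁴)ᵏ = e is 5.

Answer: 5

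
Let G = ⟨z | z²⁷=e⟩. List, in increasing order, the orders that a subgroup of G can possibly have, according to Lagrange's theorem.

|G| = 27 = 3³. By Lagrange's theorem the order of any subgroup divides 27; the divisors of 27 are 1, 3, 9, 27.

Answer: 1, 3, 9, 27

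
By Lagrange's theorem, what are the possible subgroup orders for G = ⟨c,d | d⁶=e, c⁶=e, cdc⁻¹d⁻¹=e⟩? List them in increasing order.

|G| = 36 = 2² · 3². By Lagrange's theorem the order of any subgroup divides 36; the divisors of 36 are 1, 2, 3, 4, 6, 9, 12, 18, 36.

Answer: 1, 2, 3, 4, 6, 9, 12, 18, 36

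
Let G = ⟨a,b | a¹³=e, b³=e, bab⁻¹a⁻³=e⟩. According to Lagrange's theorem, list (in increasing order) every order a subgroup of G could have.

|G| = 39 = 3 · 13. By Lagrange's theorem the order of any subgroup divides 39; the divisors of 39 are 1, 3, 13, 39.

Answer: 1, 3, 13, 39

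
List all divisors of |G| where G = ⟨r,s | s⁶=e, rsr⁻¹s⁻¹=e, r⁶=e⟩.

|G| = 36 = 2² · 3². By Lagrange's theorem the order of any subgroup divides 36; the divisors of 36 are 1, 2, 3, 4, 6, 9, 12, 18, 36.

Answer: 1, 2, 3, 4, 6, 9, 12, 18, 36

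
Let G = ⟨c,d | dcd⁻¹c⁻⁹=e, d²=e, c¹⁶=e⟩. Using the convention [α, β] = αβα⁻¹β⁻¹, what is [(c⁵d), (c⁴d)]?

[(c⁵d), (c⁴d)] = (c⁵d)·(c⁴d)·(c⁵d)⁻¹·(c⁴d)⁻¹.
  (c⁵d) · (c⁴d) = c⁹
  (c⁹) · (c³d) = c¹²d
  (c¹²d) · (c¹²d) = c⁸

Answer: c⁸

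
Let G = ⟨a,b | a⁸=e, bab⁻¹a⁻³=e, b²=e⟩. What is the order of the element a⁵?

Compute successive powers until reaching e:
  (a⁵)¹ = a⁵, (a⁵)² = a², (a⁵)³ = a⁷, (a⁵)⁴ = a⁴, (a⁵)⁵ = a, (a⁵)⁶ = a⁶, (a⁵)⁷ = a³, (a⁵)⁸ = e.
The smallest positive k with (a⁵)ᵏ = e is 8.

Answer: 8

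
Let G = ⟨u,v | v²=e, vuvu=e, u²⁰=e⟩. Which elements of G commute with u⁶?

⟨u⁶⟩ ⊆ C_G(u⁶) since powers of u⁶ commute with u⁶; so |C_G(u⁶)| ≥ |⟨u⁶⟩| = 10.
By orbit–stabilizer, |C_G(u⁶)| = |G| / |conj. class of u⁶| = 40 / 2 = 20.
The 20 elements commuting with u⁶ are {e, u, u², u³, u⁴, u⁵, u⁶, u⁷, u⁸, u⁹, u¹⁰, u¹¹, u¹², u¹³, u¹⁴, u¹⁵, u¹⁶, u¹⁷, u¹⁸, u¹⁹}.

Answer: {e, u, u², u³, u⁴, u⁵, u⁶, u⁷, u⁸, u⁹, u¹⁰, u¹¹, u¹², u¹³, u¹⁴, u¹⁵, u¹⁶, u¹⁷, u¹⁸, u¹⁹}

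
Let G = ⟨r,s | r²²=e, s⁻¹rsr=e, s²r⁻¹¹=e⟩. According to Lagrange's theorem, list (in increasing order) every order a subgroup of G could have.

|G| = 44 = 2² · 11. By Lagrange's theorem the order of any subgroup divides 44; the divisors of 44 are 1, 2, 4, 11, 22, 44.

Answer: 1, 2, 4, 11, 22, 44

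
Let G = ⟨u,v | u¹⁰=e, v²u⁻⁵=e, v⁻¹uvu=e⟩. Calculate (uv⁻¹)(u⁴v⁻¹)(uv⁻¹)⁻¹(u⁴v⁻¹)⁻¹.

[(uv⁻¹), (u⁴v⁻¹)] = (uv⁻¹)·(u⁴v⁻¹)·(uv⁻¹)⁻¹·(u⁴v⁻¹)⁻¹.
  (uv⁻¹) · (u⁴v⁻¹) = u²
  (u²) · (uv) = u³v
  (u³v) · (u⁴v) = u⁴

Answer: u⁴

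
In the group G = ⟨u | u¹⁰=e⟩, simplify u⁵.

Compute successive powers of u, reducing at each step:
  u²: u · u = u²
  u³: (u²) · u = u³
  u⁴: (u³) · u = u⁴
  u⁵: (u⁴) · u = u⁵

Answer: u⁵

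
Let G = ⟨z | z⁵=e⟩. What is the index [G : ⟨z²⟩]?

First find ord(z²) by computing successive powers:
  (z²)¹ = z², (z²)² = z⁴, (z²)³ = z, (z²)⁴ = z³, (z²)⁵ = e.
So |⟨z²⟩| = ord(z²) = 5. With |G| = 5, by Lagrange [G : ⟨z²⟩] = 5/5 = 1.

Answer: 1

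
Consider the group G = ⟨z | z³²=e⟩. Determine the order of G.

G is generated by a single element, so G is cyclic. The relator gives z³² = e and no smaller power is forced to be e, so the 32 powers {e, z, z², z³, z⁴, z⁵, z⁶, z⁷, z⁸, z⁹, z²², z²³, z²¹, z²⁰, z²⁴, z²⁵, z²⁶, z²⁷, z²⁸, z²⁹, z³¹, z³⁰, z¹², z¹³, z¹¹, z¹⁰, z¹⁴, z¹⁵, z¹⁶, z¹⁷, z¹⁸, z¹⁹} are distinct. Hence |G| = 32.

Answer: 32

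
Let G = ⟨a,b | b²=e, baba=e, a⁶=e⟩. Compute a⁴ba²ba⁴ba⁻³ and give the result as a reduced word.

Multiply left to right, reducing at each step:
  (a⁴) · b = a⁴b
  (a⁴b) · a² = a²b
  (a²b) · b = a²
  (a²) · a⁴ = e
  e · b = b
  b · a⁻³ = a³b

Answer: a³b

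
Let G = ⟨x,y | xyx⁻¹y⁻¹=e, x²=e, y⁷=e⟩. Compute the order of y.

Compute successive powers until reaching e:
  y¹ = y, y² = y², y³ = y³, y⁴ = y⁴, y⁵ = y⁵, y⁶ = y⁶, y⁷ = e.
The smallest positive k with yᵏ = e is 7.

Answer: 7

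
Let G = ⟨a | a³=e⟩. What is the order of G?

G is generated by a single element, so G is cyclic. The relator gives a³ = e and no smaller power is forced to be e, so the 3 powers {a, e, a²} are distinct. Hence |G| = 3.

Answer: 3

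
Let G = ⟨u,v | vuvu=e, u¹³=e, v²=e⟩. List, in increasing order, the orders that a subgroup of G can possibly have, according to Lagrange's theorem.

|G| = 26 = 2 · 13. By Lagrange's theorem the order of any subgroup divides 26; the divisors of 26 are 1, 2, 13, 26.

Answer: 1, 2, 13, 26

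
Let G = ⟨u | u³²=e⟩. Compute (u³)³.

Compute successive powers of (u³), reducing at each step:
  (u³)²: (u³) · u³ = u⁶
  (u³)³: (u⁶) · u³ = u⁹

Answer: u⁹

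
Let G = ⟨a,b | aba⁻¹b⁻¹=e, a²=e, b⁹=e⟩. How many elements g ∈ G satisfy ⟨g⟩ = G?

G is cyclic of order 18. An element generates G iff its order is 18, and a cyclic group of order 18 has exactly φ(18) = 6 such elements.

Answer: 6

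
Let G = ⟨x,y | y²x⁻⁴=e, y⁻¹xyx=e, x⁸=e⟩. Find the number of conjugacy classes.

The conjugacy classes (representative and size) are:
  [e] (size 1), [x⁷] (size 2), [x⁶] (size 2), [x³] (size 2), [x⁴] (size 1), [x²y⁻¹] (size 4), [x³y⁻¹] (size 4).
Class equation: 1 + 2 + 2 + 2 + 1 + 4 + 4 = 16 = |G|. So G has 7 conjugacy classes.

Answer: 7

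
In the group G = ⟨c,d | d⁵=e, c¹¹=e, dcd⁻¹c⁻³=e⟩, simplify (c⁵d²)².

Compute successive powers of (c⁵d²), reducing at each step:
  (c⁵d²)²: (c⁵d²) · c⁵ = c⁶d²;   (c⁶d²) · d² = c⁶d⁴

Answer: c⁶d⁴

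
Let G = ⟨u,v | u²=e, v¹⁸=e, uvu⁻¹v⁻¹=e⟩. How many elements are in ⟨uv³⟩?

|⟨uv³⟩| equals the order of uv³. Compute successive powers until reaching e:
  (uv³)¹ = uv³, (uv³)² = v⁶, (uv³)³ = uv⁹, (uv³)⁴ = v¹², (uv³)⁵ = uv¹⁵, (uv³)⁶ = e.
The smallest positive k with (uv³)ᵏ = e is 6, so |⟨uv³⟩| = 6.

Answer: 6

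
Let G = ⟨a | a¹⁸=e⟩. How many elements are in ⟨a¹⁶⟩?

|⟨a¹⁶⟩| equals the order of a¹⁶. Compute successive powers until reaching e:
  (a¹⁶)¹ = a¹⁶, (a¹⁶)² = a¹⁴, (a¹⁶)³ = a¹², (a¹⁶)⁴ = a¹⁰, (a¹⁶)⁵ = a⁸, (a¹⁶)⁶ = a⁶, (a¹⁶)⁷ = a⁴, (a¹⁶)⁸ = a², (a¹⁶)⁹ = e.
The smallest positive k with (a¹⁶)ᵏ = e is 9, so |⟨a¹⁶⟩| = 9.

Answer: 9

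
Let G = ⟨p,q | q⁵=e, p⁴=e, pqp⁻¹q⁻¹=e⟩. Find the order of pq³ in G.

Compute successive powers until reaching e:
  (pq³)¹ = pq³, (pq³)² = p²q, (pq³)³ = p³q⁴, (pq³)⁴ = q², (pq³)⁵ = p, (pq³)⁶ = p²q³, (pq³)⁷ = p³q, (pq³)⁸ = q⁴, (pq³)⁹ = pq², (pq³)¹⁰ = p², (pq³)¹¹ = p³q³, (pq³)¹² = q, (pq³)¹³ = pq⁴, (pq³)¹⁴ = p²q², (pq³)¹⁵ = p³, (pq³)¹⁶ = q³, (pq³)¹⁷ = pq, (pq³)¹⁸ = p²q⁴, (pq³)¹⁹ = p³q², (pq³)²⁰ = e.
The smallest positive k with (pq³)ᵏ = e is 20.

Answer: 20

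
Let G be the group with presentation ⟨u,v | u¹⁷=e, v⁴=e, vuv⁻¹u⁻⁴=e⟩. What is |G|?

Enumerate words in the generators, reducing via the relations: the distinct elements are
  {e, u, v, uv, u², u³, u⁴, u⁵, u⁶, u⁷, u⁸, u⁹, v², v³, uv², uv³, u²v, u³v, u¹², u¹³, u¹¹, u¹⁰, u¹⁴, u¹⁵, u¹⁶, u⁴v, u⁵v, u⁶v, u⁷v, u⁸v, u⁹v, u²v², u²v³, u³v², u³v³, u¹²v, u¹³v, u¹¹v, u¹⁰v, u¹⁴v, u¹⁵v, u¹⁶v, u⁴v², u⁴v³, u⁵v², u⁵v³, u⁶v², u⁶v³, u⁷v², u⁷v³, u⁸v², u⁸v³, u⁹v², u⁹v³, u¹²v², u¹²v³, u¹³v², u¹³v³, u¹¹v², u¹¹v³, u¹⁰v², u¹⁰v³, u¹⁴v², u¹⁴v³, u¹⁵v², u¹⁵v³, u¹⁶v², u¹⁶v³}.
No further products give new elements, so |G| = 68.

Answer: 68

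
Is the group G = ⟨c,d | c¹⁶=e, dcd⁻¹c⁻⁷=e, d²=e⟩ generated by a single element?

Every cyclic group is abelian. But c·d = cd while d·c = c⁷d, so c·d ≠ d·c and G is not abelian. Hence G is not cyclic.

Answer: No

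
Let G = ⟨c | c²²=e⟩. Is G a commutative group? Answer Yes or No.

G has a single generator, so G is cyclic and hence abelian.

Answer: Yes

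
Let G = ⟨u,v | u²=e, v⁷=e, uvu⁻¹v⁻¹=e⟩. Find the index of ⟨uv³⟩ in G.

First find ord(uv³) by computing successive powers:
  (uv³)¹ = uv³, (uv³)² = v⁶, (uv³)³ = uv², (uv³)⁴ = v⁵, (uv³)⁵ = uv, (uv³)⁶ = v⁴, (uv³)⁷ = u, (uv³)⁸ = v³, (uv³)⁹ = uv⁶, (uv³)¹⁰ = v², (uv³)¹¹ = uv⁵, (uv³)¹² = v, (uv³)¹³ = uv⁴, (uv³)¹⁴ = e.
So |⟨uv³⟩| = ord(uv³) = 14. With |G| = 14, by Lagrange [G : ⟨uv³⟩] = 14/14 = 1.

Answer: 1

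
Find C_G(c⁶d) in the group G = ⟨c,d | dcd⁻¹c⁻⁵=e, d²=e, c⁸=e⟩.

⟨c⁶d⟩ ⊆ C_G(c⁶d) since powers of c⁶d commute with c⁶d; so |C_G(c⁶d)| ≥ |⟨c⁶d⟩| = 4.
By orbit–stabilizer, |C_G(c⁶d)| = |G| / |conj. class of c⁶d| = 16 / 2 = 8.
The 8 elements commuting with c⁶d are {e, c², c⁴, c⁶, d, c⁶d, c²d, c⁴d}.

Answer: {e, c², c⁴, c⁶, d, c⁶d, c²d, c⁴d}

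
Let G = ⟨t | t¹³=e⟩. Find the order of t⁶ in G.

Compute successive powers until reaching e:
  (t⁶)¹ = t⁶, (t⁶)² = t¹², (t⁶)³ = t⁵, (t⁶)⁴ = t¹¹, (t⁶)⁵ = t⁴, (t⁶)⁶ = t¹⁰, (t⁶)⁷ = t³, (t⁶)⁸ = t⁹, (t⁶)⁹ = t², (t⁶)¹⁰ = t⁸, (t⁶)¹¹ = t, (t⁶)¹² = t⁷, (t⁶)¹³ = e.
The smallest positive k with (t⁶)ᵏ = e is 13.

Answer: 13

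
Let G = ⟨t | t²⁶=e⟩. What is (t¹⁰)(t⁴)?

Compute (t¹⁰) · (t⁴) by multiplying left to right and reducing via the relations at each step:
  (t¹⁰) · t⁴ = t¹⁴

Answer: t¹⁴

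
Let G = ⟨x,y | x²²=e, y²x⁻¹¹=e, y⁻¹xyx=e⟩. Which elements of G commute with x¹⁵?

⟨x¹⁵⟩ ⊆ C_G(x¹⁵) since powers of x¹⁵ commute with x¹⁵; so |C_G(x¹⁵)| ≥ |⟨x¹⁵⟩| = 22.
By orbit–stabilizer, |C_G(x¹⁵)| = |G| / |conj. class of x¹⁵| = 44 / 2 = 22.
The 22 elements commuting with x¹⁵ are {e, x, x², x³, x⁴, x⁵, x⁶, x⁷, x⁸, x⁹, x¹⁰, x¹¹, x¹², x¹³, x¹⁴, x¹⁵, x¹⁶, x¹⁷, x¹⁸, x¹⁹, x²⁰, x²¹}.

Answer: {e, x, x², x³, x⁴, x⁵, x⁶, x⁷, x⁸, x⁹, x¹⁰, x¹¹, x¹², x¹³, x¹⁴, x¹⁵, x¹⁶, x¹⁷, x¹⁸, x¹⁹, x²⁰, x²¹}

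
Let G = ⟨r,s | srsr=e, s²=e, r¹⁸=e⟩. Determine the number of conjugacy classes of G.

The conjugacy classes (representative and size) are:
  [e] (size 1), [r] (size 2), [r²] (size 2), [r³] (size 2), [r¹⁴] (size 2), [r⁵] (size 2), [r¹²] (size 2), [r⁷] (size 2), [r¹⁰] (size 2), [r⁹] (size 1), [r¹⁰s] (size 9), [rs] (size 9).
Class equation: 1 + 2 + 2 + 2 + 2 + 2 + 2 + 2 + 2 + 1 + 9 + 9 = 36 = |G|. So G has 12 conjugacy classes.

Answer: 12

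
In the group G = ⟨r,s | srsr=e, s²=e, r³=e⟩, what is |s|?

Compute successive powers until reaching e:
  s¹ = s, s² = e.
The smallest positive k with sᵏ = e is 2.

Answer: 2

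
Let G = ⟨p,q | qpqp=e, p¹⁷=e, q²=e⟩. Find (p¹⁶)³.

Compute successive powers of (p¹⁶), reducing at each step:
  (p¹⁶)²: (p¹⁶) · p¹⁶ = p¹⁵
  (p¹⁶)³: (p¹⁵) · p¹⁶ = p¹⁴

Answer: p¹⁴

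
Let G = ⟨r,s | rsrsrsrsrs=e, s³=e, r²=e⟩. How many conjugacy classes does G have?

The conjugacy classes (representative and size) are:
  [e] (size 1), [rsrs²rsrs²r] (size 15), [srsrs²r] (size 20), [rs²rs²r] (size 12), [s²rsrs²] (size 12).
Class equation: 1 + 15 + 20 + 12 + 12 = 60 = |G|. So G has 5 conjugacy classes.

Answer: 5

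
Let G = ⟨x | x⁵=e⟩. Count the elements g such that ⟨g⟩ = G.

G is cyclic of order 5. An element generates G iff its order is 5, and a cyclic group of order 5 has exactly φ(5) = 4 such elements.

Answer: 4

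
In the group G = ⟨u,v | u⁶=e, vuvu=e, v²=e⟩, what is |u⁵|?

Compute successive powers until reaching e:
  (u⁵)¹ = u⁵, (u⁵)² = u⁴, (u⁵)³ = u³, (u⁵)⁴ = u², (u⁵)⁵ = u, (u⁵)⁶ = e.
The smallest positive k with (u⁵)ᵏ = e is 6.

Answer: 6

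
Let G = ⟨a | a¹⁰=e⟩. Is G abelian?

G has a single generator, so G is cyclic and hence abelian.

Answer: Yes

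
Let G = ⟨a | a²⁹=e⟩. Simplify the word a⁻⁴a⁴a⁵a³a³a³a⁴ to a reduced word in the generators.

Multiply left to right, reducing at each step:
  (a²⁵) · a⁴ = e
  e · a⁵ = a⁵
  (a⁵) · a³ = a⁸
  (a⁸) · a³ = a¹¹
  (a¹¹) · a³ = a¹⁴
  (a¹⁴) · a⁴ = a¹⁸

Answer: a¹⁸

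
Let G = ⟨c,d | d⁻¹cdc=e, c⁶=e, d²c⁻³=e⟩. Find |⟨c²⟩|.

|⟨c²⟩| equals the order of c². Compute successive powers until reaching e:
  (c²)¹ = c², (c²)² = c⁴, (c²)³ = e.
The smallest positive k with (c²)ᵏ = e is 3, so |⟨c²⟩| = 3.

Answer: 3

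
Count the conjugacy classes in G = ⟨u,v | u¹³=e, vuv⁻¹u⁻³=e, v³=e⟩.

The conjugacy classes (representative and size) are:
  [e] (size 1), [u] (size 3), [u⁵] (size 3), [u¹⁰] (size 3), [u⁸] (size 3), [u¹⁰v] (size 13), [u⁷v²] (size 13).
Class equation: 1 + 3 + 3 + 3 + 3 + 13 + 13 = 39 = |G|. So G has 7 conjugacy classes.

Answer: 7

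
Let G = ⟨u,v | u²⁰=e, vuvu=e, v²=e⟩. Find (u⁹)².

Compute successive powers of (u⁹), reducing at each step:
  (u⁹)²: (u⁹) · u⁹ = u¹⁸

Answer: u¹⁸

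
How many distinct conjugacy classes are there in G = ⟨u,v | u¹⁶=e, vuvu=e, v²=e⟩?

The conjugacy classes (representative and size) are:
  [e] (size 1), [u¹⁵] (size 2), [u²] (size 2), [u³] (size 2), [u¹²] (size 2), [u⁵] (size 2), [u⁶] (size 2), [u⁷] (size 2), [u⁸] (size 1), [u²v] (size 8), [u¹⁵v] (size 8).
Class equation: 1 + 2 + 2 + 2 + 2 + 2 + 2 + 2 + 1 + 8 + 8 = 32 = |G|. So G has 11 conjugacy classes.

Answer: 11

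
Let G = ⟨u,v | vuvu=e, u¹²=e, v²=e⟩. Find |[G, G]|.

G' = [G, G] is generated by all commutators. The generator-pair commutators are: [u, v] = u².
The subgroup they normally generate is {e, u², u⁴, u⁶, u⁸, u¹⁰}, of order 6.
Check: |G/G'| = 24/6 = 4 is the order of the abelianisation.

Answer: 6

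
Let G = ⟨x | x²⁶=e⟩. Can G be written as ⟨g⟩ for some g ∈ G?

|G| = 26. The element x has order 26 (its powers give 26 distinct elements), so ⟨x⟩ = G and G is cyclic.

Answer: Yes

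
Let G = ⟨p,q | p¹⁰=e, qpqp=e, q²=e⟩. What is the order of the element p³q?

Compute successive powers until reaching e:
  (p³q)¹ = p³q, (p³q)² = e.
The smallest positive k with (p³q)ᵏ = e is 2.

Answer: 2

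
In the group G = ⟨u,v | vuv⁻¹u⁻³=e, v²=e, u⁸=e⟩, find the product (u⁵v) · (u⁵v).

Compute (u⁵v) · (u⁵v) by multiplying left to right and reducing via the relations at each step:
  (u⁵v) · u⁵ = u⁴v
  (u⁴v) · v = u⁴

Answer: u⁴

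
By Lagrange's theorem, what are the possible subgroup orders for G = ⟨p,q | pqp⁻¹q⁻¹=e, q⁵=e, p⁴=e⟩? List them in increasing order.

|G| = 20 = 2² · 5. By Lagrange's theorem the order of any subgroup divides 20; the divisors of 20 are 1, 2, 4, 5, 10, 20.

Answer: 1, 2, 4, 5, 10, 20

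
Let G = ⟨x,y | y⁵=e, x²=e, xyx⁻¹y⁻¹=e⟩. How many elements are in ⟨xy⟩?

|⟨xy⟩| equals the order of xy. Compute successive powers until reaching e:
  (xy)¹ = xy, (xy)² = y², (xy)³ = xy³, (xy)⁴ = y⁴, (xy)⁵ = x, (xy)⁶ = y, (xy)⁷ = xy², (xy)⁸ = y³, (xy)⁹ = xy⁴, (xy)¹⁰ = e.
The smallest positive k with (xy)ᵏ = e is 10, so |⟨xy⟩| = 10.

Answer: 10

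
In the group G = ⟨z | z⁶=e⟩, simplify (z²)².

Compute successive powers of (z²), reducing at each step:
  (z²)²: (z²) · z² = z⁴

Answer: z⁴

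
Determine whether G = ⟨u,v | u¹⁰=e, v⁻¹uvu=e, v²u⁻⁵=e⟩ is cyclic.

Every cyclic group is abelian. But u·v = uv while v·u = u⁴v⁻¹, so u·v ≠ v·u and G is not abelian. Hence G is not cyclic.

Answer: No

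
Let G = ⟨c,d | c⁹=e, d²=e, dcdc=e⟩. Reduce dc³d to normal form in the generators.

Multiply left to right, reducing at each step:
  d · c³ = c⁶d
  (c⁶d) · d = c⁶

Answer: c⁶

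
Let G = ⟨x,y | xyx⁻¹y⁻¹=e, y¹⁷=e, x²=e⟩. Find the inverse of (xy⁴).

The order of (xy⁴) is 34 (smallest k with (xy⁴)ᵏ = e), so (xy⁴)⁻¹ = (xy⁴)³³ = xy¹³.
Check: (xy⁴) · (xy¹³) → (xy⁴) · x = y⁴;   (y⁴) · y¹³ = e, giving e as required.

Answer: xy¹³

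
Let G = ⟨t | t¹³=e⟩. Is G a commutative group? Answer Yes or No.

G has a single generator, so G is cyclic and hence abelian.

Answer: Yes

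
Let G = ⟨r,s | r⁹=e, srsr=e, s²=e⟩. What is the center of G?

An element z ∈ Z(G) iff z commutes with every generator.
For example e is central: e·r = r = r·e; e·s = s = s·e.
Whereas r ∉ Z(G) since r·s = rs ≠ r⁸s = s·r.
Checking each of the 18 elements this way gives Z(G) = {e}, of order 1.

Answer: {e}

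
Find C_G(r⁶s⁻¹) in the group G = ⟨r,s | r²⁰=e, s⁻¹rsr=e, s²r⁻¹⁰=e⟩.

⟨r⁶s⁻¹⟩ ⊆ C_G(r⁶s⁻¹) since powers of r⁶s⁻¹ commute with r⁶s⁻¹; so |C_G(r⁶s⁻¹)| ≥ |⟨r⁶s⁻¹⟩| = 4.
By orbit–stabilizer, |C_G(r⁶s⁻¹)| = |G| / |conj. class of r⁶s⁻¹| = 40 / 10 = 4.
The 4 elements commuting with r⁶s⁻¹ are {e, r¹⁰, r⁶s, r⁶s⁻¹}.

Answer: {e, r¹⁰, r⁶s, r⁶s⁻¹}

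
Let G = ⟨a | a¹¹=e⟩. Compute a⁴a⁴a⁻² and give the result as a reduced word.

Multiply left to right, reducing at each step:
  (a⁴) · a⁴ = a⁸
  (a⁸) · a⁻² = a⁶

Answer: a⁶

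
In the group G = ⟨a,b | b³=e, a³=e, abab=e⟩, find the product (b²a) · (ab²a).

Compute (b²a) · (ab²a) by multiplying left to right and reducing via the relations at each step:
  (b²a) · a = ab
  (ab) · b² = a
  a · a = a²

Answer: a²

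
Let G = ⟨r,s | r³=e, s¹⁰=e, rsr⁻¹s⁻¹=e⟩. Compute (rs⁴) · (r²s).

Compute (rs⁴) · (r²s) by multiplying left to right and reducing via the relations at each step:
  (rs⁴) · r² = s⁴
  (s⁴) · s = s⁵

Answer: s⁵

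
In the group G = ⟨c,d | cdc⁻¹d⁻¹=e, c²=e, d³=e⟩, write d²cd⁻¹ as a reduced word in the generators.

Multiply left to right, reducing at each step:
  (d²) · c = cd²
  (cd²) · d⁻¹ = cd

Answer: cd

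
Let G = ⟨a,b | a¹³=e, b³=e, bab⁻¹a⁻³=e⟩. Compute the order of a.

Compute successive powers until reaching e:
  a¹ = a, a² = a², a³ = a³, a⁴ = a⁴, a⁵ = a⁵, a⁶ = a⁶, a⁷ = a⁷, a⁸ = a⁸, a⁹ = a⁹, a¹⁰ = a¹⁰, a¹¹ = a¹¹, a¹² = a¹², a¹³ = e.
The smallest positive k with aᵏ = e is 13.

Answer: 13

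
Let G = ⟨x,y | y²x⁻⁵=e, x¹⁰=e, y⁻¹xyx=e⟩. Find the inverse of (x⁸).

The order of (x⁸) is 5 (smallest k with (x⁸)ᵏ = e), so (x⁸)⁻¹ = (x⁸)⁴ = x².
Check: (x⁸) · (x²) → (x⁸) · x² = e, giving e as required.

Answer: x²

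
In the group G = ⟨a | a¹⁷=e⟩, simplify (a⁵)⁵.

Compute successive powers of (a⁵), reducing at each step:
  (a⁵)²: (a⁵) · a⁵ = a¹⁰
  (a⁵)³: (a¹⁰) · a⁵ = a¹⁵
  (a⁵)⁴: (a¹⁵) · a⁵ = a³
  (a⁵)⁵: (a³) · a⁵ = a⁸

Answer: a⁸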